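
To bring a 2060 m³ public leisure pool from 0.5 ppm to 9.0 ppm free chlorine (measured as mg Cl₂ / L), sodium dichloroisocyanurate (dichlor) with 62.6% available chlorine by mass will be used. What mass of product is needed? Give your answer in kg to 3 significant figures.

28.0 kg

Volume: 2060 m³ = 2,060,000 L.
Chlorine deficit: 9.0 − 0.5 = 8.5 ppm = 8.5 mg/L as Cl₂.
Cl₂ equivalent needed: 8.5 mg/L × 2,060,000 L = 17,510,000 mg = 17,510 g.
Product at 62.6% available chlorine: 17,510 / 0.626 = 27,970 g.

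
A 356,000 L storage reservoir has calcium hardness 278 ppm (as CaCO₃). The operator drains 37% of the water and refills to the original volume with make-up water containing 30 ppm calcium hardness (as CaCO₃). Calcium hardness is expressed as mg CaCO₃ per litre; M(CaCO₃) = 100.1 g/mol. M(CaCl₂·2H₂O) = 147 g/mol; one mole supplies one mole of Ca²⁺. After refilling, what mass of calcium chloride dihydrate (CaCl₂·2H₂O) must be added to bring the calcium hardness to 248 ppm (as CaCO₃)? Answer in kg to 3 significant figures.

After draining 37% and refilling: 278 × 0.63 + 30 × 0.37 = 186.24 ppm.
Deficit to target: 248 − 186.24 = 61.76 mg/L.
As CaCO₃: 61.76 mg/L × 356,000 L = 21,990 g; ÷ 100.1 = 219.6 mol Ca²⁺.
Mass: 219.6 × 147 = 32,290 g.

32.3 kg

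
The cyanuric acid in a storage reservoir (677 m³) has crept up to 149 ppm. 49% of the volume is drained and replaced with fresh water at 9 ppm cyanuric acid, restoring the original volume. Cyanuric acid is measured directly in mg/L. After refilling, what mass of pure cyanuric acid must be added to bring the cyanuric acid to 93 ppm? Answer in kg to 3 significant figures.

8.53 kg

Volume: 677 m³ = 677,000 L.
After draining 49% and refilling: 149 × 0.51 + 9 × 0.49 = 80.4 ppm.
Deficit to target: 93 − 80.4 = 12.6 mg/L.
Mass: 12.6 mg/L × 677,000 L = 8530 g cyanuric acid.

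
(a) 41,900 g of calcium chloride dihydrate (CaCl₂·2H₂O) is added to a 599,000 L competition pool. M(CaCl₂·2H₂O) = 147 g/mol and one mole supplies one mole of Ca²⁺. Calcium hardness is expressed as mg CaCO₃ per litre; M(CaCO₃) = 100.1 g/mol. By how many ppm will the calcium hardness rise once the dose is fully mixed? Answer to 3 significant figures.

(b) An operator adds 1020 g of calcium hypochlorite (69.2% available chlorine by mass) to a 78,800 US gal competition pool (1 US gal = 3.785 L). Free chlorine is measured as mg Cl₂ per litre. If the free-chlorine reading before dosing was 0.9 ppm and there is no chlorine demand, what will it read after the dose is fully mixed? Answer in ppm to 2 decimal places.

(a) 47.6 ppm; (b) 3.27 ppm

(a) Moles of Ca²⁺: 41,900 g ÷ 147 g/mol = 285 mol.
(a) As CaCO₃: 285 mol × 100.1 g/mol = 28,530 g.
(a) Rise: 28,530 g / 599,000 L × 1000 = 47.63 mg/L.

(b) Volume: 78,800 US gal × 3.785 L/gal = 298,258 L.
(b) Available chlorine delivered: 1020 g × 0.692 = 705.8 g as Cl₂.
(b) Concentration rise: 705.8 g / 298,258 L = 2.367 mg/L = 2.37 ppm.
(b) Final FC: 0.9 + 2.37 = 3.27 ppm.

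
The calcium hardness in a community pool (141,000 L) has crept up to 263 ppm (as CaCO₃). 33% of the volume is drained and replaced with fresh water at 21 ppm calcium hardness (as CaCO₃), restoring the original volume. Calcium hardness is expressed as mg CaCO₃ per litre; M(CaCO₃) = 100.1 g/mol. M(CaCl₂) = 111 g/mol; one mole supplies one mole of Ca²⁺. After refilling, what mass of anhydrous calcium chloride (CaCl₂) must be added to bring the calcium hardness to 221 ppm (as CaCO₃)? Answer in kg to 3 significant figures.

After draining 33% and refilling: 263 × 0.67 + 21 × 0.33 = 183.14 ppm.
Deficit to target: 221 − 183.14 = 37.86 mg/L.
As CaCO₃: 37.86 mg/L × 141,000 L = 5338 g; ÷ 100.1 = 53.33 mol Ca²⁺.
Mass: 53.33 × 111 = 5920 g.

5.92 kg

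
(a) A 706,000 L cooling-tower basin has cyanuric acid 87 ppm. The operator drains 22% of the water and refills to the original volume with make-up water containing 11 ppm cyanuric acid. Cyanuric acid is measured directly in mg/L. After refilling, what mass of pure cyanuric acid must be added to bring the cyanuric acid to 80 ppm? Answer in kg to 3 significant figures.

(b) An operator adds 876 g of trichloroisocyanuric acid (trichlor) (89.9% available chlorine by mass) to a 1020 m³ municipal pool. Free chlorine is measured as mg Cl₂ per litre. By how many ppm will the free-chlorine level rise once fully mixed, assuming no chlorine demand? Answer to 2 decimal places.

(a) 6.86 kg; (b) 0.77 ppm

(a) After draining 22% and refilling: 87 × 0.78 + 11 × 0.22 = 70.28 ppm.
(a) Deficit to target: 80 − 70.28 = 9.72 mg/L.
(a) Mass: 9.72 mg/L × 706,000 L = 6862 g cyanuric acid.

(b) Volume: 1020 m³ = 1,020,000 L.
(b) Available chlorine delivered: 876 g × 0.899 = 787.5 g as Cl₂.
(b) Concentration rise: 787.5 g / 1,020,000 L = 0.7721 mg/L = 0.77 ppm.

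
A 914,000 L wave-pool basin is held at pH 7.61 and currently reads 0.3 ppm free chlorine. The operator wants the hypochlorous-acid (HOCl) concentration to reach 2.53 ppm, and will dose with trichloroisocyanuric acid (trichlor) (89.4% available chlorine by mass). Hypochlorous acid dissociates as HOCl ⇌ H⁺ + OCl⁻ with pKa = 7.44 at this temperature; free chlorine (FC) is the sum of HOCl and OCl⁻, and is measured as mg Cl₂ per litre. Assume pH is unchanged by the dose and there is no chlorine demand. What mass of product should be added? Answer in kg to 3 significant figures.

6.11 kg

[OCl⁻]/[HOCl] = 10^(pH − pKa) = 10^(7.61 − 7.44) = 1.479; fraction as HOCl = 1/(1 + 1.479) = 0.4034.
Free chlorine required for 2.53 ppm HOCl: 2.53 / 0.4034 = 6.272 ppm.
FC to add: 6.272 − 0.3 = 5.972 mg/L as Cl₂.
Cl₂ equivalent: 5.972 mg/L × 914,000 L = 5459 g.
Product at 89.4% available Cl: 5459 / 0.894 = 6106 g.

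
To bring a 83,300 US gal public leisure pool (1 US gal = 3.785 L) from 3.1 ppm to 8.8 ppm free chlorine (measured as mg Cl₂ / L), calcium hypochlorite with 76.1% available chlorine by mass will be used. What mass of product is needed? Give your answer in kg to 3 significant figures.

2.36 kg

Volume: 83,300 US gal × 3.785 L/gal = 315,290 L.
Chlorine deficit: 8.8 − 3.1 = 5.7 ppm = 5.7 mg/L as Cl₂.
Cl₂ equivalent needed: 5.7 mg/L × 315,290 L = 1,797,000 mg = 1797 g.
Product at 76.1% available chlorine: 1797 / 0.761 = 2362 g.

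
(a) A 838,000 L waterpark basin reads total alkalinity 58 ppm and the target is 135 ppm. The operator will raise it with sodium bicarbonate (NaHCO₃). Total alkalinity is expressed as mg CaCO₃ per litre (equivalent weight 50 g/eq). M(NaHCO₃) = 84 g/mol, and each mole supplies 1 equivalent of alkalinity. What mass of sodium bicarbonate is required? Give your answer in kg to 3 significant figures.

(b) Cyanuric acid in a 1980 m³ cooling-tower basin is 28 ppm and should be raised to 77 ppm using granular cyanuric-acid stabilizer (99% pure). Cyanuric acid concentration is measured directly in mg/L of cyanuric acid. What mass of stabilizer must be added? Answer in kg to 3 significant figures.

(a) 108 kg; (b) 98.0 kg

(a) Alkalinity to add: (135 − 58) = 77 mg/L as CaCO₃ × 838,000 L = 64,530 g as CaCO₃.
(a) Equivalents: 64,530 g ÷ 50 g/eq = 1291 eq.
(a) NaHCO₃ supplies 1 eq per mole → 1291 mol.
(a) Mass: 1291 mol × 84 g/mol = 108,400 g.

(b) Volume: 1980 m³ = 1,980,000 L.
(b) CYA to add: (77 − 28) = 49 mg/L × 1,980,000 L = 97,020 g cyanuric acid.
(b) At 99% purity: 97,020 / 0.99 = 98,000 g product.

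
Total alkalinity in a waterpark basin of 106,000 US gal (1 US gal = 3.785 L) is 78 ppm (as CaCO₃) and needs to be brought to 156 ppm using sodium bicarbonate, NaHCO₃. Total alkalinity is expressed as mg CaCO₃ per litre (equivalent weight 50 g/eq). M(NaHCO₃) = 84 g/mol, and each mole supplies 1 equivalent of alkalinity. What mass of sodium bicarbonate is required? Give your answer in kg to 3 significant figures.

Volume: 106,000 US gal × 3.785 L/gal = 401,210 L.
Alkalinity to add: (156 − 78) = 78 mg/L as CaCO₃ × 401,210 L = 31,290 g as CaCO₃.
Equivalents: 31,290 g ÷ 50 g/eq = 625.9 eq.
NaHCO₃ supplies 1 eq per mole → 625.9 mol.
Mass: 625.9 mol × 84 g/mol = 52,570 g.

52.6 kg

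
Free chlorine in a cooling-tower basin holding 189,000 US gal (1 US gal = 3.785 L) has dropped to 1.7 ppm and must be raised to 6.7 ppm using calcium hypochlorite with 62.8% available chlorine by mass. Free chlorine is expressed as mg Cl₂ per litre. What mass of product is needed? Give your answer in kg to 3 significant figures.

5.70 kg

Volume: 189,000 US gal × 3.785 L/gal = 715,365 L.
Chlorine deficit: 6.7 − 1.7 = 5 ppm = 5 mg/L as Cl₂.
Cl₂ equivalent needed: 5 mg/L × 715,365 L = 3,577,000 mg = 3577 g.
Product at 62.8% available chlorine: 3577 / 0.628 = 5696 g.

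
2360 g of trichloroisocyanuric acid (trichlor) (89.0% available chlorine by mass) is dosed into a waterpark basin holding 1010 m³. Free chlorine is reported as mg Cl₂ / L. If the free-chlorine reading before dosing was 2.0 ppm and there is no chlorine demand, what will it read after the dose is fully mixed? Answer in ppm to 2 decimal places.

Volume: 1010 m³ = 1,010,000 L.
Available chlorine delivered: 2360 g × 0.89 = 2100 g as Cl₂.
Concentration rise: 2100 g / 1,010,000 L = 2.08 mg/L = 2.08 ppm.
Final FC: 2.0 + 2.08 = 4.08 ppm.

4.08 ppm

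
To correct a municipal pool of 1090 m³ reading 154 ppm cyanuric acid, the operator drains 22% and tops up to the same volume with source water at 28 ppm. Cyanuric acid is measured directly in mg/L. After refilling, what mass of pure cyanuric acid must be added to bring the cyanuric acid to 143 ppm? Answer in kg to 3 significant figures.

Volume: 1090 m³ = 1,090,000 L.
After draining 22% and refilling: 154 × 0.78 + 28 × 0.22 = 126.28 ppm.
Deficit to target: 143 − 126.28 = 16.72 mg/L.
Mass: 16.72 mg/L × 1,090,000 L = 18,220 g cyanuric acid.

18.2 kg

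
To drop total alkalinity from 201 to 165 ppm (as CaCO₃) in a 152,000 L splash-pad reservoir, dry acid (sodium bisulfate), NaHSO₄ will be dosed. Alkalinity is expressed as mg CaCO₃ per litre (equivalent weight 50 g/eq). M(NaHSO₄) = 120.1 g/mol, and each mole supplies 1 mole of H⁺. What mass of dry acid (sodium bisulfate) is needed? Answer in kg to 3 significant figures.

Alkalinity to neutralize: (201 − 165) = 36 mg/L as CaCO₃ × 152,000 L = 5472 g as CaCO₃.
Equivalents of H⁺ required: 5472 ÷ 50 g/eq = 109.4 eq = 109.4 mol NaHSO₄.
Mass of NaHSO₄: 109.4 × 120.1 = 13,140 g.

13.1 kg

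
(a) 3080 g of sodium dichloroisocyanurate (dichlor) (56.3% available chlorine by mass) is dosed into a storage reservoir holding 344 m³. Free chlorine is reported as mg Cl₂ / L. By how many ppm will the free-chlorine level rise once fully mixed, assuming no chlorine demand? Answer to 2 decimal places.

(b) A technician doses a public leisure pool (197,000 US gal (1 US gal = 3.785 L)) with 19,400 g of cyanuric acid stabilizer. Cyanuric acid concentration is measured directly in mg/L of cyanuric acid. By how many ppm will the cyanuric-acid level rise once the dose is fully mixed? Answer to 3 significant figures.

(a) 5.04 ppm; (b) 26.0 ppm

(a) Volume: 344 m³ = 344,000 L.
(a) Available chlorine delivered: 3080 g × 0.563 = 1734 g as Cl₂.
(a) Concentration rise: 1734 g / 344,000 L = 5.041 mg/L = 5.04 ppm.

(b) Volume: 197,000 US gal × 3.785 L/gal = 745,645 L.
(b) Rise: 19,400 g / 745,645 L × 1000 = 26.02 mg/L.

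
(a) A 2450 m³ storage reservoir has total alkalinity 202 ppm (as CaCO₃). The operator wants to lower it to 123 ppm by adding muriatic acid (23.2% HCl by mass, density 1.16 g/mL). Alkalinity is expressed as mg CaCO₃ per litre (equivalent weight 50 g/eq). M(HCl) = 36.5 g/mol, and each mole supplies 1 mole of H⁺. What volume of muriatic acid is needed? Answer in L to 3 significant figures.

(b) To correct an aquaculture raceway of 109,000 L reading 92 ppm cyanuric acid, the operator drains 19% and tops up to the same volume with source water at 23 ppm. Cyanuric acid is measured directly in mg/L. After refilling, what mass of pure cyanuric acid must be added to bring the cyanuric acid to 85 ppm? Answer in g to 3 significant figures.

(a) 525 L; (b) 666 g

(a) Volume: 2450 m³ = 2,450,000 L.
(a) Alkalinity to neutralize: (202 − 123) = 79 mg/L as CaCO₃ × 2,450,000 L = 193,600 g as CaCO₃.
(a) Equivalents of H⁺ required: 193,600 ÷ 50 g/eq = 3871 eq = 3871 mol HCl.
(a) Mass of HCl: 3871 × 36.5 = 141,300 g.
(a) Mass of 23.2% solution: 141,300 / 0.232 = 609,000 g.
(a) Volume: 609,000 g ÷ 1.16 g/mL = 525,000 mL.

(b) After draining 19% and refilling: 92 × 0.81 + 23 × 0.19 = 78.89 ppm.
(b) Deficit to target: 85 − 78.89 = 6.11 mg/L.
(b) Mass: 6.11 mg/L × 109,000 L = 666 g cyanuric acid.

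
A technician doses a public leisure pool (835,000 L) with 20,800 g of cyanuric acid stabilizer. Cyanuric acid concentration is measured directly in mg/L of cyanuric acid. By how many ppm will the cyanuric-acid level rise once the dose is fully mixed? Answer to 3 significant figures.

Rise: 20,800 g / 835,000 L × 1000 = 24.91 mg/L.

24.9 ppm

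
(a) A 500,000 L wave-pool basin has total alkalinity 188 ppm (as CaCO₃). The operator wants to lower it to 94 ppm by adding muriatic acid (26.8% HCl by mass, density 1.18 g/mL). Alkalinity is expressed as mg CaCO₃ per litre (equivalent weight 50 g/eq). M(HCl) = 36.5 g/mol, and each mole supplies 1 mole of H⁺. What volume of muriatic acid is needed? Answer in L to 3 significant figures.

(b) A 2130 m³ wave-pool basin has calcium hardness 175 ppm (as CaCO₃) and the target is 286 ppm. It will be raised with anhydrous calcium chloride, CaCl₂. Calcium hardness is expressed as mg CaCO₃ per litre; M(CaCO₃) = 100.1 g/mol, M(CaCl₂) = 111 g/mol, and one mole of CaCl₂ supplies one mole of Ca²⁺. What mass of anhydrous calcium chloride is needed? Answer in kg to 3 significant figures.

(a) 108 L; (b) 262 kg

(a) Alkalinity to neutralize: (188 − 94) = 94 mg/L as CaCO₃ × 500,000 L = 47,000 g as CaCO₃.
(a) Equivalents of H⁺ required: 47,000 ÷ 50 g/eq = 940 eq = 940 mol HCl.
(a) Mass of HCl: 940 × 36.5 = 34,310 g.
(a) Mass of 26.8% solution: 34,310 / 0.268 = 128,000 g.
(a) Volume: 128,000 g ÷ 1.18 g/mL = 108,500 mL.

(b) Volume: 2130 m³ = 2,130,000 L.
(b) Hardness to add: (286 − 175) = 111 mg/L as CaCO₃ × 2,130,000 L = 236,400 g as CaCO₃.
(b) Moles of Ca²⁺ (1 mol Ca²⁺ ≡ 1 mol CaCO₃): 236,400 / 100.1 g/mol = 2362 mol.
(b) Mass of CaCl₂: 2362 × 111 = 262,200 g.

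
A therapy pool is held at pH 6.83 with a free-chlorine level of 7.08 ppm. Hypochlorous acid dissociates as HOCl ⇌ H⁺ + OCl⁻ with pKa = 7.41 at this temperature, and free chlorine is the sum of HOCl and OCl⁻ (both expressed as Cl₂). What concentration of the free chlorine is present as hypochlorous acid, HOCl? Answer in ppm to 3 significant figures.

[OCl⁻]/[HOCl] = 10^(pH − pKa) = 10^(6.83 − 7.41) = 10^-0.58 = 0.263.
Fraction as HOCl = 1 / (1 + 0.263) = 0.7917.
HOCl = 0.7917 × 7.08 ppm = 5.606 ppm.

5.61 ppm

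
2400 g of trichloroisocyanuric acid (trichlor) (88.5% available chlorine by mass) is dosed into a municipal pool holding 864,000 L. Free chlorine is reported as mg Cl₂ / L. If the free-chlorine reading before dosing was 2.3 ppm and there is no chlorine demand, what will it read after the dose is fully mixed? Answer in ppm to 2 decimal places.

4.76 ppm

Available chlorine delivered: 2400 g × 0.885 = 2124 g as Cl₂.
Concentration rise: 2124 g / 864,000 L = 2.458 mg/L = 2.46 ppm.
Final FC: 2.3 + 2.46 = 4.76 ppm.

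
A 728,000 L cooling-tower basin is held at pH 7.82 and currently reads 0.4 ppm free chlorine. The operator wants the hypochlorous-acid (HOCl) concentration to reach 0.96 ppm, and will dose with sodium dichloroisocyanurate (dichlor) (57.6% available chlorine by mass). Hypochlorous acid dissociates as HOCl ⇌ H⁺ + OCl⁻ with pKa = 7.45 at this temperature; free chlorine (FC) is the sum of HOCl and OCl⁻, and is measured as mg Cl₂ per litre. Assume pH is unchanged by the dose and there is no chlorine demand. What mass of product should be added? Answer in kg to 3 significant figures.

[OCl⁻]/[HOCl] = 10^(pH − pKa) = 10^(7.82 − 7.45) = 2.344; fraction as HOCl = 1/(1 + 2.344) = 0.299.
Free chlorine required for 0.96 ppm HOCl: 0.96 / 0.299 = 3.21 ppm.
FC to add: 3.21 − 0.4 = 2.81 mg/L as Cl₂.
Cl₂ equivalent: 2.81 mg/L × 728,000 L = 2046 g.
Product at 57.6% available Cl: 2046 / 0.576 = 3552 g.

3.55 kg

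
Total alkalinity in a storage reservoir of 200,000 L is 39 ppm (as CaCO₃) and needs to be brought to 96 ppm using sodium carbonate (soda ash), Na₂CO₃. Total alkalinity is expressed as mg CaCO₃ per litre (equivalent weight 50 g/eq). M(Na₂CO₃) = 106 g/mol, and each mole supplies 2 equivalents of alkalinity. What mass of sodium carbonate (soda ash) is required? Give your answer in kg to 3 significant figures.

Alkalinity to add: (96 − 39) = 57 mg/L as CaCO₃ × 200,000 L = 11,400 g as CaCO₃.
Equivalents: 11,400 g ÷ 50 g/eq = 228 eq.
Each mole of Na₂CO₃ supplies 2 eq, so 228 / 2 = 114 mol.
Mass: 114 mol × 106 g/mol = 12,080 g.

12.1 kg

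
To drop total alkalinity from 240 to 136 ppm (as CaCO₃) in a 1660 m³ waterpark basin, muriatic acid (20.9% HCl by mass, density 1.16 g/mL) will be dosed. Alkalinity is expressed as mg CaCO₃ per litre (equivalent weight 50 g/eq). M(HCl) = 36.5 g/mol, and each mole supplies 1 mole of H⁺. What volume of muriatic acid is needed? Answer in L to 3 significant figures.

520 L

Volume: 1660 m³ = 1,660,000 L.
Alkalinity to neutralize: (240 − 136) = 104 mg/L as CaCO₃ × 1,660,000 L = 172,600 g as CaCO₃.
Equivalents of H⁺ required: 172,600 ÷ 50 g/eq = 3453 eq = 3453 mol HCl.
Mass of HCl: 3453 × 36.5 = 126,000 g.
Mass of 20.9% solution: 126,000 / 0.209 = 603,000 g.
Volume: 603,000 g ÷ 1.16 g/mL = 519,800 mL.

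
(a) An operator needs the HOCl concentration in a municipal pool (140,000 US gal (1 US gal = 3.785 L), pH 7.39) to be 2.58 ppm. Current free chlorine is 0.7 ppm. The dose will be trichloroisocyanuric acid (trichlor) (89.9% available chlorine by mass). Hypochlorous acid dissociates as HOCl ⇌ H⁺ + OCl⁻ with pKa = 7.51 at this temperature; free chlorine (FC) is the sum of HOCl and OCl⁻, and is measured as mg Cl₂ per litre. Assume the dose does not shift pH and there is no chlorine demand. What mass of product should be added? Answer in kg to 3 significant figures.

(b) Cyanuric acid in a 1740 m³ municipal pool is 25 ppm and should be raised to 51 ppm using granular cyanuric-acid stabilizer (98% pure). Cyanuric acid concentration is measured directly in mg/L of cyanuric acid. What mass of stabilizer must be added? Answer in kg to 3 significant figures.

(a) 2.26 kg; (b) 46.2 kg

(a) Volume: 140,000 US gal × 3.785 L/gal = 529,900 L.
(a) [OCl⁻]/[HOCl] = 10^(pH − pKa) = 10^(7.39 − 7.51) = 0.7586; fraction as HOCl = 1/(1 + 0.7586) = 0.5686.
(a) Free chlorine required for 2.58 ppm HOCl: 2.58 / 0.5686 = 4.537 ppm.
(a) FC to add: 4.537 − 0.7 = 3.837 mg/L as Cl₂.
(a) Cl₂ equivalent: 3.837 mg/L × 529,900 L = 2033 g.
(a) Product at 89.9% available Cl: 2033 / 0.899 = 2262 g.

(b) Volume: 1740 m³ = 1,740,000 L.
(b) CYA to add: (51 − 25) = 26 mg/L × 1,740,000 L = 45,240 g cyanuric acid.
(b) At 98% purity: 45,240 / 0.98 = 46,160 g product.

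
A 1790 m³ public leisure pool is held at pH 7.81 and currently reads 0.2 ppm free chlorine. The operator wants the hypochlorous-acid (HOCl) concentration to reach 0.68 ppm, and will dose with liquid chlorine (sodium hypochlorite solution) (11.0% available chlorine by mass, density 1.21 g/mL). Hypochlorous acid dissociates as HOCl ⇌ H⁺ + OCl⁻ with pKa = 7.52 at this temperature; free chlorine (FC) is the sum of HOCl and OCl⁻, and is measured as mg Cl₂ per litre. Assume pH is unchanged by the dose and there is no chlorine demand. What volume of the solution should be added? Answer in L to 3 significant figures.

Volume: 1790 m³ = 1,790,000 L.
[OCl⁻]/[HOCl] = 10^(pH − pKa) = 10^(7.81 − 7.52) = 1.95; fraction as HOCl = 1/(1 + 1.95) = 0.339.
Free chlorine required for 0.68 ppm HOCl: 0.68 / 0.339 = 2.006 ppm.
FC to add: 2.006 − 0.2 = 1.806 mg/L as Cl₂.
Cl₂ equivalent: 1.806 mg/L × 1,790,000 L = 3233 g.
Product at 11.0% available Cl: 3233 / 0.11 = 29,390 g.
Volume: 29,390 g ÷ 1.21 g/mL = 24,290 mL.

24.3 L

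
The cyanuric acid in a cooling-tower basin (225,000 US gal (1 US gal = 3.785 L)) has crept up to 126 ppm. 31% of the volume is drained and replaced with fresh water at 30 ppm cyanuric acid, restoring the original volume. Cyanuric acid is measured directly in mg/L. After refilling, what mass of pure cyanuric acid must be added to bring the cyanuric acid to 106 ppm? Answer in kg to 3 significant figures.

Volume: 225,000 US gal × 3.785 L/gal = 851,625 L.
After draining 31% and refilling: 126 × 0.69 + 30 × 0.31 = 96.24 ppm.
Deficit to target: 106 − 96.24 = 9.76 mg/L.
Mass: 9.76 mg/L × 851,625 L = 8312 g cyanuric acid.

8.31 kg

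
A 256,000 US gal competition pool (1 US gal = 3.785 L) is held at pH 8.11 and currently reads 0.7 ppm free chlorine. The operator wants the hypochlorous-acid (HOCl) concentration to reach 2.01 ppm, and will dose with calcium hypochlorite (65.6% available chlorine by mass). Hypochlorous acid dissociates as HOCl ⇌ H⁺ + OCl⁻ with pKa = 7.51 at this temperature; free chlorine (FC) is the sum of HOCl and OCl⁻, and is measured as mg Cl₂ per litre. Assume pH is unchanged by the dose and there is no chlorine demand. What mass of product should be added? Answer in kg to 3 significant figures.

13.8 kg

Volume: 256,000 US gal × 3.785 L/gal = 968,960 L.
[OCl⁻]/[HOCl] = 10^(pH − pKa) = 10^(8.11 − 7.51) = 3.981; fraction as HOCl = 1/(1 + 3.981) = 0.2008.
Free chlorine required for 2.01 ppm HOCl: 2.01 / 0.2008 = 10.01 ppm.
FC to add: 10.01 − 0.7 = 9.312 mg/L as Cl₂.
Cl₂ equivalent: 9.312 mg/L × 968,960 L = 9023 g.
Product at 65.6% available Cl: 9023 / 0.656 = 13,750 g.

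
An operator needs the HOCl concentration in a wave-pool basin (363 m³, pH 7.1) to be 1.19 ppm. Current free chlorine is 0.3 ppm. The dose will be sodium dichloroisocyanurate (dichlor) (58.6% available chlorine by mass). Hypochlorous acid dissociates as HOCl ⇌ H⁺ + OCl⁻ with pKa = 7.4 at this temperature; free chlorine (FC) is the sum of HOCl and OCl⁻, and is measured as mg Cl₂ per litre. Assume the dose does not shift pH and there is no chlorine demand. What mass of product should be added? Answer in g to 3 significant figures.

921 g

Volume: 363 m³ = 363,000 L.
[OCl⁻]/[HOCl] = 10^(pH − pKa) = 10^(7.1 − 7.4) = 0.5012; fraction as HOCl = 1/(1 + 0.5012) = 0.6661.
Free chlorine required for 1.19 ppm HOCl: 1.19 / 0.6661 = 1.786 ppm.
FC to add: 1.786 − 0.3 = 1.486 mg/L as Cl₂.
Cl₂ equivalent: 1.486 mg/L × 363,000 L = 539.6 g.
Product at 58.6% available Cl: 539.6 / 0.586 = 920.8 g.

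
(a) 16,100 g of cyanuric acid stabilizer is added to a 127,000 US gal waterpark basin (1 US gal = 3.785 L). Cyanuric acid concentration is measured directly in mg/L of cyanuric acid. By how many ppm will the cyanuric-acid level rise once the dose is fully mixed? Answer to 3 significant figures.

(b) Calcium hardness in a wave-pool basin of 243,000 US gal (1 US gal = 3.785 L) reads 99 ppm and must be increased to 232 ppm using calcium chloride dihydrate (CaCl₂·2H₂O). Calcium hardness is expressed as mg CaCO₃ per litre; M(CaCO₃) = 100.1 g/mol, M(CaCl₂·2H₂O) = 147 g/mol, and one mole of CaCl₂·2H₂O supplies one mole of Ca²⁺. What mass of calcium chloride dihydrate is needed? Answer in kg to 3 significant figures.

(a) Volume: 127,000 US gal × 3.785 L/gal = 480,695 L.
(a) Rise: 16,100 g / 480,695 L × 1000 = 33.49 mg/L.

(b) Volume: 243,000 US gal × 3.785 L/gal = 919,755 L.
(b) Hardness to add: (232 − 99) = 133 mg/L as CaCO₃ × 919,755 L = 122,300 g as CaCO₃.
(b) Moles of Ca²⁺ (1 mol Ca²⁺ ≡ 1 mol CaCO₃): 122,300 / 100.1 g/mol = 1222 mol.
(b) Mass of CaCl₂·2H₂O: 1222 × 147 = 179,600 g.

(a) 33.5 ppm; (b) 180 kg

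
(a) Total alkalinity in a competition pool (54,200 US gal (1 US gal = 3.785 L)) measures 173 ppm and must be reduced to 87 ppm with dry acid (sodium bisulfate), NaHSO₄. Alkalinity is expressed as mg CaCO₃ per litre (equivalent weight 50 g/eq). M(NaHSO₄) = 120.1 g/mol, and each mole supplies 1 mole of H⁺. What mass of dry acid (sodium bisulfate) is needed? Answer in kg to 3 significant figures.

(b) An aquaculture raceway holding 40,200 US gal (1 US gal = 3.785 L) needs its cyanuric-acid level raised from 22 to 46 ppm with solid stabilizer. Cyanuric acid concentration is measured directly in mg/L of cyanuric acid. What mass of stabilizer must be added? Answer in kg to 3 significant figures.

(a) 42.4 kg; (b) 3.65 kg

(a) Volume: 54,200 US gal × 3.785 L/gal = 205,147 L.
(a) Alkalinity to neutralize: (173 − 87) = 86 mg/L as CaCO₃ × 205,147 L = 17,640 g as CaCO₃.
(a) Equivalents of H⁺ required: 17,640 ÷ 50 g/eq = 352.9 eq = 352.9 mol NaHSO₄.
(a) Mass of NaHSO₄: 352.9 × 120.1 = 42,380 g.

(b) Volume: 40,200 US gal × 3.785 L/gal = 152,157 L.
(b) CYA to add: (46 − 22) = 24 mg/L × 152,157 L = 3652 g cyanuric acid.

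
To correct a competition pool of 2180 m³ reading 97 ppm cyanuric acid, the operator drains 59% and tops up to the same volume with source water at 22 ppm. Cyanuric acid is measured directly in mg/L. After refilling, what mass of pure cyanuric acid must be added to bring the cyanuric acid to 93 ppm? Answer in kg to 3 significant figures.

Volume: 2180 m³ = 2,180,000 L.
After draining 59% and refilling: 97 × 0.41 + 22 × 0.59 = 52.75 ppm.
Deficit to target: 93 − 52.75 = 40.25 mg/L.
Mass: 40.25 mg/L × 2,180,000 L = 87,740 g cyanuric acid.

87.7 kg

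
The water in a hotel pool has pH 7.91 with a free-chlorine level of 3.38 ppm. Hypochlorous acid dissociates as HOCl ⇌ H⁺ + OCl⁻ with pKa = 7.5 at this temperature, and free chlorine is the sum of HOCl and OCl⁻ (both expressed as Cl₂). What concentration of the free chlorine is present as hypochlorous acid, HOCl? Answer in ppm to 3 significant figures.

0.947 ppm

[OCl⁻]/[HOCl] = 10^(pH − pKa) = 10^(7.91 − 7.5) = 10^0.41 = 2.57.
Fraction as HOCl = 1 / (1 + 2.57) = 0.2801.
HOCl = 0.2801 × 3.38 ppm = 0.9467 ppm.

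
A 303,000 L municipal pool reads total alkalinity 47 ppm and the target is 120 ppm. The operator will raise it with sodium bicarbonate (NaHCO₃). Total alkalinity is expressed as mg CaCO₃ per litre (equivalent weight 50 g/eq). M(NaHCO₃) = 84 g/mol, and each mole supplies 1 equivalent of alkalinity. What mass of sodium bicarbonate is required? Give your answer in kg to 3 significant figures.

37.2 kg

Alkalinity to add: (120 − 47) = 73 mg/L as CaCO₃ × 303,000 L = 22,120 g as CaCO₃.
Equivalents: 22,120 g ÷ 50 g/eq = 442.4 eq.
NaHCO₃ supplies 1 eq per mole → 442.4 mol.
Mass: 442.4 mol × 84 g/mol = 37,160 g.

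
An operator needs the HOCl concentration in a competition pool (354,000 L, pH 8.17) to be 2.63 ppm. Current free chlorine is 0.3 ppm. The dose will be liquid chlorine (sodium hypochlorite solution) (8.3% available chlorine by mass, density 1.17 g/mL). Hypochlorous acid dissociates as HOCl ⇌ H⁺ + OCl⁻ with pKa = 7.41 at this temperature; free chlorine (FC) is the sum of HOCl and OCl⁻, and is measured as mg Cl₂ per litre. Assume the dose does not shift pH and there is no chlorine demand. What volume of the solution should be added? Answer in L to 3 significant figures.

[OCl⁻]/[HOCl] = 10^(pH − pKa) = 10^(8.17 − 7.41) = 5.754; fraction as HOCl = 1/(1 + 5.754) = 0.1481.
Free chlorine required for 2.63 ppm HOCl: 2.63 / 0.1481 = 17.76 ppm.
FC to add: 17.76 − 0.3 = 17.46 mg/L as Cl₂.
Cl₂ equivalent: 17.46 mg/L × 354,000 L = 6182 g.
Product at 8.3% available Cl: 6182 / 0.083 = 74,490 g.
Volume: 74,490 g ÷ 1.17 g/mL = 63,660 mL.

63.7 L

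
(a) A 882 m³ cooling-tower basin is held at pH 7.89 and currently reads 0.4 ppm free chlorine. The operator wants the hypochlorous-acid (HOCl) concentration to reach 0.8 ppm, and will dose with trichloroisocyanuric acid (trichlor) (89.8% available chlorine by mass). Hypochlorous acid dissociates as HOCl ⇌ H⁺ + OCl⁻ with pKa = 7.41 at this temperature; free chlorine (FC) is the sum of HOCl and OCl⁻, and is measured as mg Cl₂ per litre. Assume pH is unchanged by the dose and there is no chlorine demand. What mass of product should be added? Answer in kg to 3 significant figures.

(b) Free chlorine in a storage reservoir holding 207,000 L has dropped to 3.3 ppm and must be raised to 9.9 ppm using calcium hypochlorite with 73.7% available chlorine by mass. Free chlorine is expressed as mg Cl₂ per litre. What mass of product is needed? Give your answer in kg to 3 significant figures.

(a) Volume: 882 m³ = 882,000 L.
(a) [OCl⁻]/[HOCl] = 10^(pH − pKa) = 10^(7.89 − 7.41) = 3.02; fraction as HOCl = 1/(1 + 3.02) = 0.2488.
(a) Free chlorine required for 0.8 ppm HOCl: 0.8 / 0.2488 = 3.216 ppm.
(a) FC to add: 3.216 − 0.4 = 2.816 mg/L as Cl₂.
(a) Cl₂ equivalent: 2.816 mg/L × 882,000 L = 2484 g.
(a) Product at 89.8% available Cl: 2484 / 0.898 = 2766 g.

(b) Chlorine deficit: 9.9 − 3.3 = 6.6 ppm = 6.6 mg/L as Cl₂.
(b) Cl₂ equivalent needed: 6.6 mg/L × 207,000 L = 1,366,000 mg = 1366 g.
(b) Product at 73.7% available chlorine: 1366 / 0.737 = 1854 g.

(a) 2.77 kg; (b) 1.85 kg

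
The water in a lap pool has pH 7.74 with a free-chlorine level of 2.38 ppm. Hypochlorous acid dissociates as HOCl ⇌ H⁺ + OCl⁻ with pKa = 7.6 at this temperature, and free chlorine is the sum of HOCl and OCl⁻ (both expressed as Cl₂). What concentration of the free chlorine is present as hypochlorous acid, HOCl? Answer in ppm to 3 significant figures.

[OCl⁻]/[HOCl] = 10^(pH − pKa) = 10^(7.74 − 7.6) = 10^0.14 = 1.38.
Fraction as HOCl = 1 / (1 + 1.38) = 0.4201.
HOCl = 0.4201 × 2.38 ppm = 0.9998 ppm.

1.00 ppm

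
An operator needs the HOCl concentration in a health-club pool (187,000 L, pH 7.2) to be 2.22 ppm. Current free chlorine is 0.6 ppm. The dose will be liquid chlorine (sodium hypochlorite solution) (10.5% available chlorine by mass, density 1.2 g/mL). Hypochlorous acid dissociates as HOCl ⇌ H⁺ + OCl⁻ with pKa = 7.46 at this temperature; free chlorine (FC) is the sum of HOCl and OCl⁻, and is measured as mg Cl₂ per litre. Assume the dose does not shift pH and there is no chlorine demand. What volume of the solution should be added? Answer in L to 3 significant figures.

[OCl⁻]/[HOCl] = 10^(pH − pKa) = 10^(7.2 − 7.46) = 0.5495; fraction as HOCl = 1/(1 + 0.5495) = 0.6454.
Free chlorine required for 2.22 ppm HOCl: 2.22 / 0.6454 = 3.44 ppm.
FC to add: 3.44 − 0.6 = 2.84 mg/L as Cl₂.
Cl₂ equivalent: 2.84 mg/L × 187,000 L = 531.1 g.
Product at 10.5% available Cl: 531.1 / 0.105 = 5058 g.
Volume: 5058 g ÷ 1.2 g/mL = 4215 mL.

4.21 L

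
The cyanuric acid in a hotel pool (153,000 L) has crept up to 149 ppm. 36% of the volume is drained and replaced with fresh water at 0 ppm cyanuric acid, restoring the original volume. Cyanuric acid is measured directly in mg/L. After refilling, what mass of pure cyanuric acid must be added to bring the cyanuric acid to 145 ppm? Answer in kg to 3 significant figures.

After draining 36% and refilling: 149 × 0.64 + 0 × 0.36 = 95.36 ppm.
Deficit to target: 145 − 95.36 = 49.64 mg/L.
Mass: 49.64 mg/L × 153,000 L = 7595 g cyanuric acid.

7.59 kg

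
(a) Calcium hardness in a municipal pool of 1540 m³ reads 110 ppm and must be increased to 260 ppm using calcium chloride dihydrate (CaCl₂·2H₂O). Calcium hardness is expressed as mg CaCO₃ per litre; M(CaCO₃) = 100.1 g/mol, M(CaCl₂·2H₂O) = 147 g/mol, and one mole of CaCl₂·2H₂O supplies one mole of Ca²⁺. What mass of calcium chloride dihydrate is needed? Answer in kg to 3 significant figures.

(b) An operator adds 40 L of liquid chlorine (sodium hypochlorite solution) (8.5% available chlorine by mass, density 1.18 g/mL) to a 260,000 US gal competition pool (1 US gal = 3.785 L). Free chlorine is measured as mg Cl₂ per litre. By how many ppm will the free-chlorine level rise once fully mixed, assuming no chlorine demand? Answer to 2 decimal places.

(a) Volume: 1540 m³ = 1,540,000 L.
(a) Hardness to add: (260 − 110) = 150 mg/L as CaCO₃ × 1,540,000 L = 231,000 g as CaCO₃.
(a) Moles of Ca²⁺ (1 mol Ca²⁺ ≡ 1 mol CaCO₃): 231,000 / 100.1 g/mol = 2308 mol.
(a) Mass of CaCl₂·2H₂O: 2308 × 147 = 339,200 g.

(b) Volume: 260,000 US gal × 3.785 L/gal = 984,100 L.
(b) Mass of solution: 40 L × 1000 mL/L × 1.18 g/mL = 47,200 g.
(b) Available chlorine delivered: 47,200 g × 0.085 = 4012 g as Cl₂.
(b) Concentration rise: 4012 g / 984,100 L = 4.077 mg/L = 4.08 ppm.

(a) 339 kg; (b) 4.08 ppm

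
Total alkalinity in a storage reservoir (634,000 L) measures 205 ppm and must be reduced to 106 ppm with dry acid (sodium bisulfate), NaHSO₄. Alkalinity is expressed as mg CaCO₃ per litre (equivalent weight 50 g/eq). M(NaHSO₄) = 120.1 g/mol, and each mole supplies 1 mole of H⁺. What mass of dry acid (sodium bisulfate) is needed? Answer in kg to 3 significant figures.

151 kg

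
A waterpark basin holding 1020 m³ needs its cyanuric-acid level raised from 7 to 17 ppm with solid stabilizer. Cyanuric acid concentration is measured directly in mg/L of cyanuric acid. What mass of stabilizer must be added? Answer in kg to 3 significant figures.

10.2 kg

Volume: 1020 m³ = 1,020,000 L.
CYA to add: (17 − 7) = 10 mg/L × 1,020,000 L = 10,200 g cyanuric acid.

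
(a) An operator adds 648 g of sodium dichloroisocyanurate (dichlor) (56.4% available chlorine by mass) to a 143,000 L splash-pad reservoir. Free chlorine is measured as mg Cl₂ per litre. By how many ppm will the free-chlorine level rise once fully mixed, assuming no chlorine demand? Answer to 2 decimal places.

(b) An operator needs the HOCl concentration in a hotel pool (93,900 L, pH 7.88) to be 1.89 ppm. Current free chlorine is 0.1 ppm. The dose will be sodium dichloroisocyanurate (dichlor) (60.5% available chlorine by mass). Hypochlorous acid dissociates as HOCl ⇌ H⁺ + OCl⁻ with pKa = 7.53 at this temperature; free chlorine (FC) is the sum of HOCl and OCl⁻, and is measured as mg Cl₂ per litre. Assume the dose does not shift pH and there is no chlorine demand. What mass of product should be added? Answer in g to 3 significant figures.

(a) Available chlorine delivered: 648 g × 0.564 = 365.5 g as Cl₂.
(a) Concentration rise: 365.5 g / 143,000 L = 2.556 mg/L = 2.56 ppm.

(b) [OCl⁻]/[HOCl] = 10^(pH − pKa) = 10^(7.88 − 7.53) = 2.239; fraction as HOCl = 1/(1 + 2.239) = 0.3088.
(b) Free chlorine required for 1.89 ppm HOCl: 1.89 / 0.3088 = 6.121 ppm.
(b) FC to add: 6.121 − 0.1 = 6.021 mg/L as Cl₂.
(b) Cl₂ equivalent: 6.021 mg/L × 93,900 L = 565.4 g.
(b) Product at 60.5% available Cl: 565.4 / 0.605 = 934.5 g.

(a) 2.56 ppm; (b) 935 g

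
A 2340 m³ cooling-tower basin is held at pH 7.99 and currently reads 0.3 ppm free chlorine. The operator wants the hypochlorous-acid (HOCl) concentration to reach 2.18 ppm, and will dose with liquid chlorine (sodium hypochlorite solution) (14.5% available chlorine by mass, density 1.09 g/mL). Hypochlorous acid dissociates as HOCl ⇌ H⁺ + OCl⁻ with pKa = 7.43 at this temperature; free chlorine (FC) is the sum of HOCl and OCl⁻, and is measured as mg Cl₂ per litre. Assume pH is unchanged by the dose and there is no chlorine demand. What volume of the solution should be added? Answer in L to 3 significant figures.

145 L

Volume: 2340 m³ = 2,340,000 L.
[OCl⁻]/[HOCl] = 10^(pH − pKa) = 10^(7.99 − 7.43) = 3.631; fraction as HOCl = 1/(1 + 3.631) = 0.2159.
Free chlorine required for 2.18 ppm HOCl: 2.18 / 0.2159 = 10.1 ppm.
FC to add: 10.1 − 0.3 = 9.795 mg/L as Cl₂.
Cl₂ equivalent: 9.795 mg/L × 2,340,000 L = 22,920 g.
Product at 14.5% available Cl: 22,920 / 0.145 = 158,100 g.
Volume: 158,100 g ÷ 1.09 g/mL = 145,000 mL.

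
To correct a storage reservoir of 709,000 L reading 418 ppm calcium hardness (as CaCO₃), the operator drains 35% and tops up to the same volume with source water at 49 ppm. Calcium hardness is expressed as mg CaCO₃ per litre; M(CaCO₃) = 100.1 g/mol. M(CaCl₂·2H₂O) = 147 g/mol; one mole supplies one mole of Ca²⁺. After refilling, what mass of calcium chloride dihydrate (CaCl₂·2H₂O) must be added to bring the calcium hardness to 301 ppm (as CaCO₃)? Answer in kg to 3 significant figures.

After draining 35% and refilling: 418 × 0.65 + 49 × 0.35 = 288.85 ppm.
Deficit to target: 301 − 288.85 = 12.15 mg/L.
As CaCO₃: 12.15 mg/L × 709,000 L = 8614 g; ÷ 100.1 = 86.06 mol Ca²⁺.
Mass: 86.06 × 147 = 12,650 g.

12.7 kg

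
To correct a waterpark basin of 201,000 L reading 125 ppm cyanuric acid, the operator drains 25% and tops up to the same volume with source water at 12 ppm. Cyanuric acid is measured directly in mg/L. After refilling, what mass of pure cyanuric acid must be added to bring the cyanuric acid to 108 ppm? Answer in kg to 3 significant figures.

2.26 kg

After draining 25% and refilling: 125 × 0.75 + 12 × 0.25 = 96.75 ppm.
Deficit to target: 108 − 96.75 = 11.25 mg/L.
Mass: 11.25 mg/L × 201,000 L = 2261 g cyanuric acid.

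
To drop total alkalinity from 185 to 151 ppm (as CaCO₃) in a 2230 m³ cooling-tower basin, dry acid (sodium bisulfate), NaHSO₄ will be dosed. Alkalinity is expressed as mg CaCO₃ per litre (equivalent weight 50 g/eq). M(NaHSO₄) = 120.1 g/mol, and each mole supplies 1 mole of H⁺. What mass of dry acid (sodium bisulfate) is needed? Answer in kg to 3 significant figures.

182 kg

Volume: 2230 m³ = 2,230,000 L.
Alkalinity to neutralize: (185 − 151) = 34 mg/L as CaCO₃ × 2,230,000 L = 75,820 g as CaCO₃.
Equivalents of H⁺ required: 75,820 ÷ 50 g/eq = 1516 eq = 1516 mol NaHSO₄.
Mass of NaHSO₄: 1516 × 120.1 = 182,100 g.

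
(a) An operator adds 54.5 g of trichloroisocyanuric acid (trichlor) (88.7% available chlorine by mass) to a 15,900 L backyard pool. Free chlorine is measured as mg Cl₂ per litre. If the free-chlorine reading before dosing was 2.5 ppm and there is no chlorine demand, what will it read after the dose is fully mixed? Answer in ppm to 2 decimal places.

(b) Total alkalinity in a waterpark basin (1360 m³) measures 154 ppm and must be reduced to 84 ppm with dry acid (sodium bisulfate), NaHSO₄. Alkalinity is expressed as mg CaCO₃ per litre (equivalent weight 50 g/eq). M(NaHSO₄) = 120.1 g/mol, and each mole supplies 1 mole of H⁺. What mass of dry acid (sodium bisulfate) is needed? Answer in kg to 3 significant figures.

(a) Available chlorine delivered: 54.5 g × 0.887 = 48.34 g as Cl₂.
(a) Concentration rise: 48.34 g / 15,900 L = 3.04 mg/L = 3.04 ppm.
(a) Final FC: 2.5 + 3.04 = 5.54 ppm.

(b) Volume: 1360 m³ = 1,360,000 L.
(b) Alkalinity to neutralize: (154 − 84) = 70 mg/L as CaCO₃ × 1,360,000 L = 95,200 g as CaCO₃.
(b) Equivalents of H⁺ required: 95,200 ÷ 50 g/eq = 1904 eq = 1904 mol NaHSO₄.
(b) Mass of NaHSO₄: 1904 × 120.1 = 228,700 g.

(a) 5.54 ppm; (b) 229 kg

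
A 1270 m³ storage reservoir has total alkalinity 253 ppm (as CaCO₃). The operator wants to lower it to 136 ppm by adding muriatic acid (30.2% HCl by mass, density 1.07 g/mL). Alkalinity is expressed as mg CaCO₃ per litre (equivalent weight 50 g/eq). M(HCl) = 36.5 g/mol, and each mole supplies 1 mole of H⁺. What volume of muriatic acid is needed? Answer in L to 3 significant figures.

336 L

Volume: 1270 m³ = 1,270,000 L.
Alkalinity to neutralize: (253 − 136) = 117 mg/L as CaCO₃ × 1,270,000 L = 148,600 g as CaCO₃.
Equivalents of H⁺ required: 148,600 ÷ 50 g/eq = 2972 eq = 2972 mol HCl.
Mass of HCl: 2972 × 36.5 = 108,500 g.
Mass of 30.2% solution: 108,500 / 0.302 = 359,200 g.
Volume: 359,200 g ÷ 1.07 g/mL = 335,700 mL.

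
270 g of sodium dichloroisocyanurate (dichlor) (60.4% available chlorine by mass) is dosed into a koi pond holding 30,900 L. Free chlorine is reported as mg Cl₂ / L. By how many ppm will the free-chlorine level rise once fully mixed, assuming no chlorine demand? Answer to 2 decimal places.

5.28 ppm

Available chlorine delivered: 270 g × 0.604 = 163.1 g as Cl₂.
Concentration rise: 163.1 g / 30,900 L = 5.278 mg/L = 5.28 ppm.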